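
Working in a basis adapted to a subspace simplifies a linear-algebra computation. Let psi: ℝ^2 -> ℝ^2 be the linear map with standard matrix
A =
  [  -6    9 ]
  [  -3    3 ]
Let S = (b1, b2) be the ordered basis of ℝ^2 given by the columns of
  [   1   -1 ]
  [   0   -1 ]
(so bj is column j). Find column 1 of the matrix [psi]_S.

<-3, 3>

Column 1 of [psi]_S is the S-coordinate vector of psi(b1).
In standard coordinates psi(b1) = A b1 = <-6, -3>.
Converting to S: <-6, -3> = -3b1 + 3b2, so the coordinate vector is <-3, 3>.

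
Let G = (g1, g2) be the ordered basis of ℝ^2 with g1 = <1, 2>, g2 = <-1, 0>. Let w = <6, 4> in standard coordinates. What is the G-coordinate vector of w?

<2, -4>

Write w = c_1 g1 + c_2 g2 and solve for the c_i.
System: c_1 - c_2 = 6, 2c_1 + 0c_2 = 4; solving gives c_1 = 2, c_2 = -4.
Check: 2g1 - 4g2 = <6, 4>.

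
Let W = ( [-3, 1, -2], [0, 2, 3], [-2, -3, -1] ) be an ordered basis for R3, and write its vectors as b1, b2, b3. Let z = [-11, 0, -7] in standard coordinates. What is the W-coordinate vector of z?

Write z = c_1 b1 + ... + c_3 b3 and solve for the c_i.
Gaussian elimination on [M | z] yields c = (3, 0, 1).
Check: 3b1 + 0·b2 + b3 = [-11, 0, -7].

[3, 0, 1]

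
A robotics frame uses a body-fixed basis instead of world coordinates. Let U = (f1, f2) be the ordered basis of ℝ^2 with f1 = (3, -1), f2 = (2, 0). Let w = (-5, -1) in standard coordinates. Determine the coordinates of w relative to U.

(1, -4)

We seek scalars with c_1 f1 + c_2 f2 = w; equivalently solve M c = w where the columns of M are f1, f2.
System: 3c_1 + 2c_2 = -5, -c_1 + 0c_2 = -1; solving gives c_1 = 1, c_2 = -4.
Check: f1 - 4f2 = (-5, -1).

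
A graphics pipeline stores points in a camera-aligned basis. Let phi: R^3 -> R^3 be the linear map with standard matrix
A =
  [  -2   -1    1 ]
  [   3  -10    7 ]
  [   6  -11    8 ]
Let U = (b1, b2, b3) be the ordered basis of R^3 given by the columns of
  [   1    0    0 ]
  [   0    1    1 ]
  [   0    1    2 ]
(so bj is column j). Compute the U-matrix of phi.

With P the matrix whose columns are b1, ..., b3, [phi]_U = P^(-1) A P.
Column by column: phi(b1) = A b1 = (-2, 3, 6); its U-coordinates (-2, 0, 3) give column 1.
Continuing for each basis vector yields [phi]_U = [[-2, 0, 1], [0, -3, 3], [3, 0, 1]].

[[-2, 0, 1], [0, -3, 3], [3, 0, 1]]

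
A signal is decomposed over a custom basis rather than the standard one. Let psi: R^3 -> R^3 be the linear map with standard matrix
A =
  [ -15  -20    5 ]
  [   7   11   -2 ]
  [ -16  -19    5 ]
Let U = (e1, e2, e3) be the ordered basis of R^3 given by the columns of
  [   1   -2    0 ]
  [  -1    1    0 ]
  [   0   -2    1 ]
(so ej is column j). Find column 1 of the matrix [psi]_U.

<3, -1, 1>

Compute psi(e1) = A e1 = <5, -4, 3> in standard coordinates.
Then write this in U-coordinates: solve for y in y_1 e1 + ... + y_3 e3 = <5, -4, 3>.
This gives y = <3, -1, 1>, which is column 1 of [psi]_U.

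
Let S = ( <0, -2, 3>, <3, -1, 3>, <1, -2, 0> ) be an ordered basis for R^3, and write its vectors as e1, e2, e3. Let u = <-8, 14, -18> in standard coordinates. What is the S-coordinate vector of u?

Write u = c_1 e1 + ... + c_3 e3 and solve for the c_i.
Row-reducing the augmented matrix [M | u] gives c = (-4, -2, -2).
Check: -4e1 - 2e2 - 2e3 = <-8, 14, -18>.

<-4, -2, -2>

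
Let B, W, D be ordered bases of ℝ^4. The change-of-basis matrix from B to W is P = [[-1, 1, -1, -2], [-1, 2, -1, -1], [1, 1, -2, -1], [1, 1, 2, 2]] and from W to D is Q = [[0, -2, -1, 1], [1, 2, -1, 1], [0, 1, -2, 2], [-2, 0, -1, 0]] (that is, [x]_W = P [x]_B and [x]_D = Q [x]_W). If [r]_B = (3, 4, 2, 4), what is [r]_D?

(22, 9, 39, 19)

Apply P to get W-coordinates (-9, -1, -1, 19), then Q to get D-coordinates.
The result is [r]_D = (22, 9, 39, 19).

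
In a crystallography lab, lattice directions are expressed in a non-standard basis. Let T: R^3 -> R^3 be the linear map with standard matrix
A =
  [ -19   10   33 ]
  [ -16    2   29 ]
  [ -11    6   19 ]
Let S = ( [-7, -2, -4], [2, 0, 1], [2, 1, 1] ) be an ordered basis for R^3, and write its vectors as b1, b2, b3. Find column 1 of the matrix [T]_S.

[3, 3, -2]

Compute T(b1) = A b1 = [-19, -8, -11] in standard coordinates.
Then write this in S-coordinates: solve for y in y_1 b1 + ... + y_3 b3 = [-19, -8, -11].
This gives y = [3, 3, -2], which is column 1 of [T]_S.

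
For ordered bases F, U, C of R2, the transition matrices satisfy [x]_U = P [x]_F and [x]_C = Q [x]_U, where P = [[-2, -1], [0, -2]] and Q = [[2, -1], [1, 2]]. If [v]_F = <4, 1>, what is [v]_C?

Composing the changes, [v]_C = Q P [v]_F.
Q P = [[-4, 0], [-2, -5]]; applying this to <4, 1> gives <-16, -13>.

<-16, -13>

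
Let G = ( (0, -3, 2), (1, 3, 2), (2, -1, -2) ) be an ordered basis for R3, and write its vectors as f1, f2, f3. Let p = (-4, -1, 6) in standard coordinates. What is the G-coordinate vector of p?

(1, 0, -2)

[p]_G is the unique c with M c = p, where M has columns f1, ..., f3.
Row-reducing the augmented matrix [M | p] gives c = (1, 0, -2).
Check: f1 + 0·f2 - 2f3 = (-4, -1, 6).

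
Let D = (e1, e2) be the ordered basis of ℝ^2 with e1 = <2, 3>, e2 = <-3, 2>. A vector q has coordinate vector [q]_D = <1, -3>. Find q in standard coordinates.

<11, -3>

The coordinates say q = e1 - 3e2; adding the scaled basis vectors gives <11, -3>.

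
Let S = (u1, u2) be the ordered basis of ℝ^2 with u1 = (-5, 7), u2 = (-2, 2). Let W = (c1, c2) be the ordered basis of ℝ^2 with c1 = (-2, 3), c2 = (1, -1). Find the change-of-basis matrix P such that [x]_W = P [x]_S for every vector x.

Column j of P is [uj]_W, since P maps S-coordinates to W-coordinates.
Expressing u1 in W: u1 = 2c1 - c2, so column 1 of P is (2, -1).
Doing the same for each uj gives P = [[2, 0], [-1, -2]].

[[2, 0], [-1, -2]]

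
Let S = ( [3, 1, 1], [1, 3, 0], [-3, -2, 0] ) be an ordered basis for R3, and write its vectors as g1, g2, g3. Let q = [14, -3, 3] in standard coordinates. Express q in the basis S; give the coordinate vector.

[3, -4, -3]

[q]_S is the unique c with M c = q, where M has columns g1, ..., g3.
Row-reducing the augmented matrix [M | q] gives c = (3, -4, -3).
Check: 3g1 - 4g2 - 3g3 = [14, -3, 3].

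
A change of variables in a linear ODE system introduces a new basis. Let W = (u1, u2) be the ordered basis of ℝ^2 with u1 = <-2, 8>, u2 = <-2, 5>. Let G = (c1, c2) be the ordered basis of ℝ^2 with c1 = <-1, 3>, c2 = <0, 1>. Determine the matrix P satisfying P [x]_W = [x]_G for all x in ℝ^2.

Take x = uj: its W-coordinates are the j-th standard unit vector, so P e_j — column j of P — equals [uj]_G.
u1 = 2c1 + 2c2, giving column 1 = <2, 2>; repeating for each j gives P = [[2, 2], [2, -1]].

[[2, 2], [2, -1]]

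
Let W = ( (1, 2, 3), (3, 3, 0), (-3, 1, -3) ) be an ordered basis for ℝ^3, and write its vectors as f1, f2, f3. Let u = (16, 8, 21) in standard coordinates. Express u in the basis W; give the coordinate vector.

(4, 1, -3)

Write u = c_1 f1 + ... + c_3 f3 and solve for the c_i.
Solving this 3x3 system gives c = (4, 1, -3).
Check: 4f1 + f2 - 3f3 = (16, 8, 21).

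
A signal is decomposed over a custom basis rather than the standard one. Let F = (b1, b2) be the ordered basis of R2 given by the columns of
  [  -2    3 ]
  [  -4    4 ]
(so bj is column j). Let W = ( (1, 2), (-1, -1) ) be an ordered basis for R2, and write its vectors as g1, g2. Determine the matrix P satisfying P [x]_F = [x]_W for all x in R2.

Take x = bj: its F-coordinates are the j-th standard unit vector, so P e_j — column j of P — equals [bj]_W.
b1 = -2g1 + 0·g2, giving column 1 = (-2, 0); repeating for each j gives P = [[-2, 1], [0, -2]].

[[-2, 1], [0, -2]]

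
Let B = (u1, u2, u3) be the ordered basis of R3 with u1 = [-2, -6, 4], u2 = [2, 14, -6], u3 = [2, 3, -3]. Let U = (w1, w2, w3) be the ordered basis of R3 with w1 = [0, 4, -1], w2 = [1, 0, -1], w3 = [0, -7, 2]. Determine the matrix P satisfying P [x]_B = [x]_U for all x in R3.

Column j of P is [uj]_U, since P maps B-coordinates to U-coordinates.
Expressing u1 in U: u1 = 2w1 - 2w2 + 2w3, so column 1 of P is [2, -2, 2].
Doing the same for each uj gives P = [[2, 0, -1], [-2, 2, 2], [2, -2, -1]].

[[2, 0, -1], [-2, 2, 2], [2, -2, -1]]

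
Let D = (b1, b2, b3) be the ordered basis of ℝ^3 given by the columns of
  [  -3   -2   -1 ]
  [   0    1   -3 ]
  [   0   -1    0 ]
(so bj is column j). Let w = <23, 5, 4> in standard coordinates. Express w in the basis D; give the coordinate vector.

<-4, -4, -3>

We seek scalars with c_1 b1 + ... + c_3 b3 = w; equivalently solve M c = w where the columns of M are b1, ..., b3.
Solving this 3x3 system gives c = (-4, -4, -3).
Check: -4b1 - 4b2 - 3b3 = <23, 5, 4>.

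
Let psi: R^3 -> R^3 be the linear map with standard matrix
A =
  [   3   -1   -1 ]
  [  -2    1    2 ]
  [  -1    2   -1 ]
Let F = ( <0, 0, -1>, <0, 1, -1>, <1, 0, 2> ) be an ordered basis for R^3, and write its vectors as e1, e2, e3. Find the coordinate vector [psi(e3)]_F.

Compute psi(e3) = A e3 = <1, 2, -3> in standard coordinates.
Then write this in F-coordinates: solve for y in y_1 e1 + ... + y_3 e3 = <1, 2, -3>.
This gives y = <3, 2, 1>, which is column 3 of [psi]_F.

<3, 2, 1>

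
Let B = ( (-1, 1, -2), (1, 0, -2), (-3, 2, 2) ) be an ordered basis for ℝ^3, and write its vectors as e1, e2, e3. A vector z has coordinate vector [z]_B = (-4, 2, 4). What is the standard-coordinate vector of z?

z = M [z]_B, where M has columns e1, ..., e3.
Carrying out the matrix-vector product, z = (-6, 4, 12).

(-6, 4, 12)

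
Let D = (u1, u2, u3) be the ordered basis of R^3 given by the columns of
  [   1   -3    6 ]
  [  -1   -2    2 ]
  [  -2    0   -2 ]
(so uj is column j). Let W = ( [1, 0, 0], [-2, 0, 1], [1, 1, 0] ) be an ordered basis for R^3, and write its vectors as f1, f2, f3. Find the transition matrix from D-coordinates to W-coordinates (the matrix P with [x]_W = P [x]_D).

Take x = uj: its D-coordinates are the j-th standard unit vector, so P e_j — column j of P — equals [uj]_W.
u1 = -2f1 - 2f2 - f3, giving column 1 = [-2, -2, -1]; repeating for each j gives P = [[-2, -1, 0], [-2, 0, -2], [-1, -2, 2]].

[[-2, -1, 0], [-2, 0, -2], [-1, -2, 2]]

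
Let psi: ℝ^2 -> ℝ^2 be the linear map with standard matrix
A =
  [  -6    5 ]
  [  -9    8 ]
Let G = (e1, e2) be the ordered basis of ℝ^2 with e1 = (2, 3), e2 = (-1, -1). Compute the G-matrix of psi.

With P the matrix whose columns are e1, e2, [psi]_G = P^(-1) A P.
Column by column: psi(e1) = A e1 = (3, 6); its G-coordinates (3, 3) give column 1.
Continuing for each basis vector yields [psi]_G = [[3, 0], [3, -1]].

[[3, 0], [3, -1]]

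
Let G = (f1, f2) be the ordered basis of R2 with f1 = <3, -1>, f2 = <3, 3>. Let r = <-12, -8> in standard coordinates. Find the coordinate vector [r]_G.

<-1, -3>

We seek scalars with c_1 f1 + c_2 f2 = r; equivalently solve M c = r where the columns of M are f1, f2.
System: 3c_1 + 3c_2 = -12, -c_1 + 3c_2 = -8; solving gives c_1 = -1, c_2 = -3.
Check: -f1 - 3f2 = <-12, -8>.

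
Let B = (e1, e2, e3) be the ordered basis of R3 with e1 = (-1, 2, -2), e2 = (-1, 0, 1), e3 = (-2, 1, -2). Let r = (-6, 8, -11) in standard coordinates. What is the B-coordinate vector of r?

(3, -1, 2)

We seek scalars with c_1 e1 + ... + c_3 e3 = r; equivalently solve M c = r where the columns of M are e1, ..., e3.
Solving this 3x3 system gives c = (3, -1, 2).
Check: 3e1 - e2 + 2e3 = (-6, 8, -11).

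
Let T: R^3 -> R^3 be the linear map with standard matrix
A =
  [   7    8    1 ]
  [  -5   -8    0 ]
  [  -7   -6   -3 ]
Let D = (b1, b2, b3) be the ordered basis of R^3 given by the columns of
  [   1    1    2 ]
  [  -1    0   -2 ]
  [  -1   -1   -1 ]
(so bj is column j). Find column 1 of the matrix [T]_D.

<-3, 1, 0>

Compute T(b1) = A b1 = <-2, 3, 2> in standard coordinates.
Then write this in D-coordinates: solve for y in y_1 b1 + ... + y_3 b3 = <-2, 3, 2>.
This gives y = <-3, 1, 0>, which is column 1 of [T]_D.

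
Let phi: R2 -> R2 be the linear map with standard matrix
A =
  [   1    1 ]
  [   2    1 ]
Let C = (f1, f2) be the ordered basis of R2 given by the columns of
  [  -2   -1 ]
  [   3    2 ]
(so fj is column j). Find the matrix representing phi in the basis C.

[[-1, -2], [1, 3]]

Let P have columns f1, f2. Then [phi]_C = P^(-1) A P.
Here det P = -1, so P^(-1) is integer; computing A P first and then P^(-1)(A P) gives [[-1, -2], [1, 3]].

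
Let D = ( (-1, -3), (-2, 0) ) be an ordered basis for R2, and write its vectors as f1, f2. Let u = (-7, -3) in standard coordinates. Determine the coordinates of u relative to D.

(1, 3)

Write u = c_1 f1 + c_2 f2 and solve for the c_i.
System: -c_1 - 2c_2 = -7, -3c_1 + 0c_2 = -3; solving gives c_1 = 1, c_2 = 3.
Check: f1 + 3f2 = (-7, -3).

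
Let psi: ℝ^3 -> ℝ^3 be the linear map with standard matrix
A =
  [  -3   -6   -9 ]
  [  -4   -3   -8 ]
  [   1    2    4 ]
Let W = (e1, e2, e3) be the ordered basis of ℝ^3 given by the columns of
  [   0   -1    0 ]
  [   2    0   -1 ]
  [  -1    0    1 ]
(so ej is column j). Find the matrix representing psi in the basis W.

[[2, 3, -3], [3, -3, 3], [2, 2, -1]]

With P the matrix whose columns are e1, ..., e3, [psi]_W = P^(-1) A P.
Column by column: psi(e1) = A e1 = (-3, 2, 0); its W-coordinates (2, 3, 2) give column 1.
Continuing for each basis vector yields [psi]_W = [[2, 3, -3], [3, -3, 3], [2, 2, -1]].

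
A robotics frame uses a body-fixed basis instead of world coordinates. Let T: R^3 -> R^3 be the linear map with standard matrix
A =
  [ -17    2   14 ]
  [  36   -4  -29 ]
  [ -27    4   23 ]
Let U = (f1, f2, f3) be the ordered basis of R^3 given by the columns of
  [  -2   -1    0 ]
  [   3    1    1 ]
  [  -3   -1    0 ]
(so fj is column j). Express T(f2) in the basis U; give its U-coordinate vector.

[-3, 1, -3]

Column 2 of [T]_U is the U-coordinate vector of T(f2).
In standard coordinates T(f2) = A f2 = [5, -11, 8].
Converting to U: [5, -11, 8] = -3f1 + f2 - 3f3, so the coordinate vector is [-3, 1, -3].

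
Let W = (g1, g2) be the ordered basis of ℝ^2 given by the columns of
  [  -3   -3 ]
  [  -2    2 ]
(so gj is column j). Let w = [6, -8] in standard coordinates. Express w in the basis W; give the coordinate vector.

We seek scalars with c_1 g1 + c_2 g2 = w; equivalently solve M c = w where the columns of M are g1, g2.
System: -3c_1 - 3c_2 = 6, -2c_1 + 2c_2 = -8; solving gives c_1 = 1, c_2 = -3.
Check: g1 - 3g2 = [6, -8].

[1, -3]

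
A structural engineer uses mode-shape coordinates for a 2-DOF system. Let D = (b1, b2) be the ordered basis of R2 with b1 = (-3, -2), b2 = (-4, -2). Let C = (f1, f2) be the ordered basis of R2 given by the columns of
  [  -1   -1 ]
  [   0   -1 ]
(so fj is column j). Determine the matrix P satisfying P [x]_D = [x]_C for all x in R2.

[[1, 2], [2, 2]]

Take x = bj: its D-coordinates are the j-th standard unit vector, so P e_j — column j of P — equals [bj]_C.
b1 = f1 + 2f2, giving column 1 = (1, 2); repeating for each j gives P = [[1, 2], [2, 2]].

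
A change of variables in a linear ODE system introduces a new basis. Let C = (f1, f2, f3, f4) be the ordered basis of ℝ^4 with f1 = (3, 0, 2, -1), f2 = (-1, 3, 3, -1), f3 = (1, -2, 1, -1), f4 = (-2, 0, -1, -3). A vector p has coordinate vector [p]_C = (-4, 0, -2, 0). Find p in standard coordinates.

(-14, 4, -10, 6)

By definition p = -4f1 + 0·f2 - 2f3 + 0·f4.
Summing componentwise gives (-14, 4, -10, 6).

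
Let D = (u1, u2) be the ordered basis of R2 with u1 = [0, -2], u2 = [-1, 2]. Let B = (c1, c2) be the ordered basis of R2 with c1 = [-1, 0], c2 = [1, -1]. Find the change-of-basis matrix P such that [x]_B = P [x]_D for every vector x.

Column j of P is [uj]_B, since P maps D-coordinates to B-coordinates.
Expressing u1 in B: u1 = 2c1 + 2c2, so column 1 of P is [2, 2].
Doing the same for each uj gives P = [[2, -1], [2, -2]].

[[2, -1], [2, -2]]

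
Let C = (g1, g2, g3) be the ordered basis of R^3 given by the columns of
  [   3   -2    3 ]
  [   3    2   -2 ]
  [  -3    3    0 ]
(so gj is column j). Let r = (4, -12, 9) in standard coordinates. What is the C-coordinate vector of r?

(-2, 1, 4)

Write r = c_1 g1 + ... + c_3 g3 and solve for the c_i.
Row-reducing the augmented matrix [M | r] gives c = (-2, 1, 4).
Check: -2g1 + g2 + 4g3 = (4, -12, 9).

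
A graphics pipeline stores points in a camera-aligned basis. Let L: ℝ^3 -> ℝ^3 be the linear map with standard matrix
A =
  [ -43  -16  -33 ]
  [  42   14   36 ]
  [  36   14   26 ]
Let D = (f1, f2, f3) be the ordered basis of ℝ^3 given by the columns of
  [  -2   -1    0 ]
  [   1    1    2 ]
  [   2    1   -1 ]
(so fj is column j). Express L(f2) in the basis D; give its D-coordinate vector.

Column 2 of [L]_D is the D-coordinate vector of L(f2).
In standard coordinates L(f2) = A f2 = (-6, 8, 4).
Converting to D: (-6, 8, 4) = 2f1 + 2f2 + 2f3, so the coordinate vector is (2, 2, 2).

(2, 2, 2)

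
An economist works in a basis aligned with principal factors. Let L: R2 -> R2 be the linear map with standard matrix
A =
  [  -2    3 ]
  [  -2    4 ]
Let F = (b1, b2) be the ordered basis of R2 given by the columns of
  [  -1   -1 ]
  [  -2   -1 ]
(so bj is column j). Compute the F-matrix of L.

[[2, 1], [2, 0]]

Let P have columns b1, b2. Then [L]_F = P^(-1) A P.
Here det P = -1, so P^(-1) is integer; computing A P first and then P^(-1)(A P) gives [[2, 1], [2, 0]].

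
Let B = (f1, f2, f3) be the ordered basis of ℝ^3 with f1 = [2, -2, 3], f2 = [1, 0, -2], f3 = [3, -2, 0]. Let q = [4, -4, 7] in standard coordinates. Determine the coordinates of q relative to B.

[3, 1, -1]

[q]_B is the unique c with M c = q, where M has columns f1, ..., f3.
Gaussian elimination on [M | q] yields c = (3, 1, -1).
Check: 3f1 + f2 - f3 = [4, -4, 7].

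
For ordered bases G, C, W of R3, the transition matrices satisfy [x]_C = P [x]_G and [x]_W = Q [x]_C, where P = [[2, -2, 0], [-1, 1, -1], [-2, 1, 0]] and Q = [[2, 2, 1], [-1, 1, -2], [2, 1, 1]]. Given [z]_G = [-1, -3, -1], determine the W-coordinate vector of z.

[5, -3, 6]

Apply P to get C-coordinates [4, -1, -1], then Q to get W-coordinates.
The result is [z]_W = [5, -3, 6].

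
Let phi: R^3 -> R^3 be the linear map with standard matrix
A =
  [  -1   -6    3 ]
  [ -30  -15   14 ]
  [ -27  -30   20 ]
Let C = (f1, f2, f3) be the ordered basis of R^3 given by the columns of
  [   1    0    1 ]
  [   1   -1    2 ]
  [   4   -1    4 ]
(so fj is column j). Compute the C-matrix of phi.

[[2, 3, -1], [-3, 2, 3], [3, 0, 0]]

The j-th column of [phi]_C is [phi(fj)]_C.
phi(f1) = A f1 = (5, 11, 23) = 2f1 - 3f2 + 3f3, so column 1 is (2, -3, 3).
Repeating for f2, f3 and assembling the columns gives [[2, 3, -1], [-3, 2, 3], [3, 0, 0]].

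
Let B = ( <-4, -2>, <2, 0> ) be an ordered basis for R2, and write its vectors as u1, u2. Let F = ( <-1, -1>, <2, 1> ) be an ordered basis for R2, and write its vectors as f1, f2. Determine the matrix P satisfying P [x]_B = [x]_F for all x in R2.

Let M have columns uj and N have columns fj. Then for every x, N [x]_F = x = M [x]_B, so P = N^(-1) M.
Since det N = 1, N^(-1) has integer entries; multiplying gives P = [[0, 2], [-2, 2]].

[[0, 2], [-2, 2]]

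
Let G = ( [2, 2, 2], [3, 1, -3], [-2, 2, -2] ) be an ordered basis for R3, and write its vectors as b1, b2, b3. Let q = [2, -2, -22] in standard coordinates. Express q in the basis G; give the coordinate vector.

[q]_G is the unique c with M c = q, where M has columns b1, ..., b3.
Solving this 3x3 system gives c = (-4, 4, 1).
Check: -4b1 + 4b2 + b3 = [2, -2, -22].

[-4, 4, 1]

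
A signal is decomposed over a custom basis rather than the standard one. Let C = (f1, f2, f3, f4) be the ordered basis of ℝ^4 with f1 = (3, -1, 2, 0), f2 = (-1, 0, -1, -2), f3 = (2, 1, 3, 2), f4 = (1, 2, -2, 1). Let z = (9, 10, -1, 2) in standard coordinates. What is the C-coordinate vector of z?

(1, 4, 3, 4)

We seek scalars with c_1 f1 + ... + c_4 f4 = z; equivalently solve M c = z where the columns of M are f1, ..., f4.
Row-reducing the augmented matrix [M | z] gives c = (1, 4, 3, 4).
Check: f1 + 4f2 + 3f3 + 4f4 = (9, 10, -1, 2).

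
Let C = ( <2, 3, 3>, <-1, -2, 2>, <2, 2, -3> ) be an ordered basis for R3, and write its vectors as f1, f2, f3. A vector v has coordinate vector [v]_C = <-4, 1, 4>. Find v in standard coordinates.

By definition v = -4f1 + f2 + 4f3.
Summing componentwise gives <-1, -6, -22>.

<-1, -6, -22>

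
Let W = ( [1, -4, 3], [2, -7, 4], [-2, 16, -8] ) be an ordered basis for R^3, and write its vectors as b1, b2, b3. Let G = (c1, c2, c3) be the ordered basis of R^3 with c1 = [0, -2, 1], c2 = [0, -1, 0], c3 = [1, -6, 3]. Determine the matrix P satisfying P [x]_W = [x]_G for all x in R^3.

Column j of P is [bj]_G, since P maps W-coordinates to G-coordinates.
Expressing b1 in G: b1 = 0·c1 - 2c2 + c3, so column 1 of P is [0, -2, 1].
Doing the same for each bj gives P = [[0, -2, -2], [-2, -1, 0], [1, 2, -2]].

[[0, -2, -2], [-2, -1, 0], [1, 2, -2]]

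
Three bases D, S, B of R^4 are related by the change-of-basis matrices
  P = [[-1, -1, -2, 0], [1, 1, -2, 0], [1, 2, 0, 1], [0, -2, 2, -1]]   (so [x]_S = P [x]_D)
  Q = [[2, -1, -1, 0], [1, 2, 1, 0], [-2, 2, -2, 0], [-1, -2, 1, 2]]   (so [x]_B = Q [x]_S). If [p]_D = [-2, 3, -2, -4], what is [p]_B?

Composing the changes, [p]_B = Q P [p]_D.
Q P = [[-4, -5, -2, -1], [2, 3, -6, 1], [2, 0, 0, -2], [0, -3, 10, -1]]; applying this to [-2, 3, -2, -4] gives [1, 13, 4, -25].

[1, 13, 4, -25]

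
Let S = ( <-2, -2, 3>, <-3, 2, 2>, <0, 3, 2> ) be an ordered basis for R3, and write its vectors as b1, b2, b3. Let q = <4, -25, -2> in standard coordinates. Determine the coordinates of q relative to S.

<4, -4, -3>

We seek scalars with c_1 b1 + ... + c_3 b3 = q; equivalently solve M c = q where the columns of M are b1, ..., b3.
Gaussian elimination on [M | q] yields c = (4, -4, -3).
Check: 4b1 - 4b2 - 3b3 = <4, -25, -2>.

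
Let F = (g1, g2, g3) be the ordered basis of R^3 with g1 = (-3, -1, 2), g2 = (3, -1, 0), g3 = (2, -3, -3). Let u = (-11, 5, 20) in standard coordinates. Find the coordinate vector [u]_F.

(4, 3, -4)

We seek scalars with c_1 g1 + ... + c_3 g3 = u; equivalently solve M c = u where the columns of M are g1, ..., g3.
Gaussian elimination on [M | u] yields c = (4, 3, -4).
Check: 4g1 + 3g2 - 4g3 = (-11, 5, 20).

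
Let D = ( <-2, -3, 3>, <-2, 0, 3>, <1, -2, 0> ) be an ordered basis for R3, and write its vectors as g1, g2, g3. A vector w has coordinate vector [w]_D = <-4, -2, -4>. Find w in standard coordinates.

By definition w = -4g1 - 2g2 - 4g3.
Summing componentwise gives <8, 20, -18>.

<8, 20, -18>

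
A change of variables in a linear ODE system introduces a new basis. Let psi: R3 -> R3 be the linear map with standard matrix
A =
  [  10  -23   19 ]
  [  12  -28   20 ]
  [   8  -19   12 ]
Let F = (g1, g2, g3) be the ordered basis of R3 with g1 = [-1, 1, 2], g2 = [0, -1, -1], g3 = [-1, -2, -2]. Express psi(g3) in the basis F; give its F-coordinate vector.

Column 3 of [psi]_F is the F-coordinate vector of psi(g3).
In standard coordinates psi(g3) = A g3 = [-2, 4, 6].
Converting to F: [-2, 4, 6] = 2g1 - 2g2 + 0·g3, so the coordinate vector is [2, -2, 0].

[2, -2, 0]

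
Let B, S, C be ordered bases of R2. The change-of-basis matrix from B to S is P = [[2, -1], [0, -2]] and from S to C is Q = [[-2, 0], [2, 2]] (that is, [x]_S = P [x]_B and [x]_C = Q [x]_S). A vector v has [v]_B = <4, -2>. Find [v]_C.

<-20, 28>

First [v]_S = P [v]_B = <10, 4>.
Then [v]_C = Q [v]_S = <-20, 28>.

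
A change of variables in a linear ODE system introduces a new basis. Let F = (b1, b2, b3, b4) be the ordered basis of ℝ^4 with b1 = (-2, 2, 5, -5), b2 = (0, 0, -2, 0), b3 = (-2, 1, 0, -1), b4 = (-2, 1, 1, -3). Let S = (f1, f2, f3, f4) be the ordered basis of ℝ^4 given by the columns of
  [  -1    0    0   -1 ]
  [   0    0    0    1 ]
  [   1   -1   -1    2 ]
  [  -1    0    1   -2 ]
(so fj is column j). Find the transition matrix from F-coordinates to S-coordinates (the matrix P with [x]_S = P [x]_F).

Let M have columns bj and N have columns fj. Then for every x, N [x]_S = x = M [x]_F, so P = N^(-1) M.
Since det N = 1, N^(-1) has integer entries; multiplying gives P = [[0, 0, 1, 1], [0, 2, 1, 2], [-1, 0, 2, 0], [2, 0, 1, 1]].

[[0, 0, 1, 1], [0, 2, 1, 2], [-1, 0, 2, 0], [2, 0, 1, 1]]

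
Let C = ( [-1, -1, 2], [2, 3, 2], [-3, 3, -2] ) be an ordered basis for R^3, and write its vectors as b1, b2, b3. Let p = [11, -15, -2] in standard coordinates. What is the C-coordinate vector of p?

[-3, -2, -4]

[p]_C is the unique c with M c = p, where M has columns b1, ..., b3.
Gaussian elimination on [M | p] yields c = (-3, -2, -4).
Check: -3b1 - 2b2 - 4b3 = [11, -15, -2].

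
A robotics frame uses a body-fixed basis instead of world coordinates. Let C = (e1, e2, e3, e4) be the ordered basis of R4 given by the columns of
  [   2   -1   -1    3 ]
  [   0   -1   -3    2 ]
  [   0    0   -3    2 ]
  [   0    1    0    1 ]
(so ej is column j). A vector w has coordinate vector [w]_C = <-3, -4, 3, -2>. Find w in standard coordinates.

By definition w = -3e1 - 4e2 + 3e3 - 2e4.
Summing componentwise gives <-11, -9, -13, -6>.

<-11, -9, -13, -6>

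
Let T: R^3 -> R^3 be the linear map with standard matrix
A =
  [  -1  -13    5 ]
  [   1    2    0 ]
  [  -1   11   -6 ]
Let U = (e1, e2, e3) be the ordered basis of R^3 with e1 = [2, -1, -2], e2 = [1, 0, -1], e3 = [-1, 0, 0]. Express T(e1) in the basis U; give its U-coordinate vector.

[0, 1, 0]

Compute T(e1) = A e1 = [1, 0, -1] in standard coordinates.
Then write this in U-coordinates: solve for y in y_1 e1 + ... + y_3 e3 = [1, 0, -1].
This gives y = [0, 1, 0], which is column 1 of [T]_U.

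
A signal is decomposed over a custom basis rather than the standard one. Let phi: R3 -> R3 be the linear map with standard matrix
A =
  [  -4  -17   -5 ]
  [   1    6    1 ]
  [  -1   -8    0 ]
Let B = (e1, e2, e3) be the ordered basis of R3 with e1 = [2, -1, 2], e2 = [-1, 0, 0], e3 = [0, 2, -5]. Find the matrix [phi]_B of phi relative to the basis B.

[[-2, 3, -3], [-3, 2, 3], [-2, 1, 2]]

The j-th column of [phi]_B is [phi(ej)]_B.
phi(e1) = A e1 = [-1, -2, 6] = -2e1 - 3e2 - 2e3, so column 1 is [-2, -3, -2].
Repeating for e2, e3 and assembling the columns gives [[-2, 3, -3], [-3, 2, 3], [-2, 1, 2]].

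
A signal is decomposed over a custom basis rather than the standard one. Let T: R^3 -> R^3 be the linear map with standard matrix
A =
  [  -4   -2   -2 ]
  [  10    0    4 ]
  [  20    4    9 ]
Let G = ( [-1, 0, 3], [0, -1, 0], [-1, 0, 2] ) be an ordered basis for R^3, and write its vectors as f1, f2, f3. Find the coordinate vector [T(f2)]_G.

[0, 0, -2]

Compute T(f2) = A f2 = [2, 0, -4] in standard coordinates.
Then write this in G-coordinates: solve for y in y_1 f1 + ... + y_3 f3 = [2, 0, -4].
This gives y = [0, 0, -2], which is column 2 of [T]_G.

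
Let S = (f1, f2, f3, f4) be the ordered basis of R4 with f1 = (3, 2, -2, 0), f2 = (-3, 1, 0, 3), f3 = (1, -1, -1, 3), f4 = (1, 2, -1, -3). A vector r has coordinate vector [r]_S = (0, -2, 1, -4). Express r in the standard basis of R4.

r = M [r]_S, where M has columns f1, ..., f4.
Carrying out the matrix-vector product, r = (3, -11, 3, 9).

(3, -11, 3, 9)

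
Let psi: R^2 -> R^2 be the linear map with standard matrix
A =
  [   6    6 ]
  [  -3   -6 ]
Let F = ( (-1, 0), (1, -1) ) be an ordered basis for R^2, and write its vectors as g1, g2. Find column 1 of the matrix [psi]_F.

(3, -3)

Column 1 of [psi]_F is the F-coordinate vector of psi(g1).
In standard coordinates psi(g1) = A g1 = (-6, 3).
Converting to F: (-6, 3) = 3g1 - 3g2, so the coordinate vector is (3, -3).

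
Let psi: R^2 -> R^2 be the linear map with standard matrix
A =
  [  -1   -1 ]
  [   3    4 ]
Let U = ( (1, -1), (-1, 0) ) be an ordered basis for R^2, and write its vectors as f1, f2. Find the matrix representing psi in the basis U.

The j-th column of [psi]_U is [psi(fj)]_U.
psi(f1) = A f1 = (0, -1) = f1 + f2, so column 1 is (1, 1).
Repeating for f2 and assembling the columns gives [[1, 3], [1, 2]].

[[1, 3], [1, 2]]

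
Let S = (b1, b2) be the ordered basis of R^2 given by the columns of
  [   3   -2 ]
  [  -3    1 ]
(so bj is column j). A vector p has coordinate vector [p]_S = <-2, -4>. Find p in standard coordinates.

<2, 2>

By definition p = -2b1 - 4b2.
Summing componentwise gives <2, 2>.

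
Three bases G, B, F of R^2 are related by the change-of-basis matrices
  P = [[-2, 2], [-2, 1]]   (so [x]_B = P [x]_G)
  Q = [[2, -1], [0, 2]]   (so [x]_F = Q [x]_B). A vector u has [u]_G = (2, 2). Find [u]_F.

(2, -4)

First [u]_B = P [u]_G = (0, -2).
Then [u]_F = Q [u]_B = (2, -4).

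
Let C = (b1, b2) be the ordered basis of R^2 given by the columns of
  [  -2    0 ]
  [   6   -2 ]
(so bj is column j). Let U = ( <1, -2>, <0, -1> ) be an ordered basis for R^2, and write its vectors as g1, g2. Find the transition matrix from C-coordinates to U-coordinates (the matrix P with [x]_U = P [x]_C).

[[-2, 0], [-2, 2]]

Column j of P is [bj]_U, since P maps C-coordinates to U-coordinates.
Expressing b1 in U: b1 = -2g1 - 2g2, so column 1 of P is <-2, -2>.
Doing the same for each bj gives P = [[-2, 0], [-2, 2]].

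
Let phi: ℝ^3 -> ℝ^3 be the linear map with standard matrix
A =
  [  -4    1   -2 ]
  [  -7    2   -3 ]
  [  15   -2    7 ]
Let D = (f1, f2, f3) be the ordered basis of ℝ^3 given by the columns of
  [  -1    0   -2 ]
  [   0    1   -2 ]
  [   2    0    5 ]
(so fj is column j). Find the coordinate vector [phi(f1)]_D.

[2, -1, -1]

Compute phi(f1) = A f1 = [0, 1, -1] in standard coordinates.
Then write this in D-coordinates: solve for y in y_1 f1 + ... + y_3 f3 = [0, 1, -1].
This gives y = [2, -1, -1], which is column 1 of [phi]_D.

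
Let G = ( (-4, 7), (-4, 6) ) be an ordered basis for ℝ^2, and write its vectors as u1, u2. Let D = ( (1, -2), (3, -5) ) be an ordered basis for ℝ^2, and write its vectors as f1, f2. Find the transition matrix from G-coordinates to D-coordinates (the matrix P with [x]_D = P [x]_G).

Let M have columns uj and N have columns fj. Then for every x, N [x]_D = x = M [x]_G, so P = N^(-1) M.
Since det N = 1, N^(-1) has integer entries; multiplying gives P = [[-1, 2], [-1, -2]].

[[-1, 2], [-1, -2]]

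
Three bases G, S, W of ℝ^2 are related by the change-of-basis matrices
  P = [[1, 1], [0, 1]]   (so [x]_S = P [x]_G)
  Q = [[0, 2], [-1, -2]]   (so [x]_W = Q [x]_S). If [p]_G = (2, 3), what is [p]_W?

Composing the changes, [p]_W = Q P [p]_G.
Q P = [[0, 2], [-1, -3]]; applying this to (2, 3) gives (6, -11).

(6, -11)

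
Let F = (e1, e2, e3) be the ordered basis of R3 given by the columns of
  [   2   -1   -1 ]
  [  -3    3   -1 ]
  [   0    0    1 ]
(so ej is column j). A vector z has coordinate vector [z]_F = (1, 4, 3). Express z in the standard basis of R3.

(-5, 6, 3)

By definition z = e1 + 4e2 + 3e3.
Summing componentwise gives (-5, 6, 3).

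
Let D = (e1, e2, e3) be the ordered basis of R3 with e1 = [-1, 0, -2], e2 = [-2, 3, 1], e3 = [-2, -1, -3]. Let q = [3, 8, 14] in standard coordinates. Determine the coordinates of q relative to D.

We seek scalars with c_1 e1 + ... + c_3 e3 = q; equivalently solve M c = q where the columns of M are e1, ..., e3.
Row-reducing the augmented matrix [M | q] gives c = (-3, 2, -2).
Check: -3e1 + 2e2 - 2e3 = [3, 8, 14].

[-3, 2, -2]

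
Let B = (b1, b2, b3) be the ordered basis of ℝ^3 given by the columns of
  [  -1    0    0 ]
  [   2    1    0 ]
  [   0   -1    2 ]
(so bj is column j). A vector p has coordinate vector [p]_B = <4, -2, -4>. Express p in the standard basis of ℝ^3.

<-4, 6, -6>

p = M [p]_B, where M has columns b1, ..., b3.
Carrying out the matrix-vector product, p = <-4, 6, -6>.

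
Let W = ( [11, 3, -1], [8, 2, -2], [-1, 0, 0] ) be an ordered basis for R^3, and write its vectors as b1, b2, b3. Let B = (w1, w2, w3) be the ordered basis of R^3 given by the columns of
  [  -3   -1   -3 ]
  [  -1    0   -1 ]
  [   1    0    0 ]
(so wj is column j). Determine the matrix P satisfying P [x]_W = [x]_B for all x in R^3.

Take x = bj: its W-coordinates are the j-th standard unit vector, so P e_j — column j of P — equals [bj]_B.
b1 = -w1 - 2w2 - 2w3, giving column 1 = [-1, -2, -2]; repeating for each j gives P = [[-1, -2, 0], [-2, -2, 1], [-2, 0, 0]].

[[-1, -2, 0], [-2, -2, 1], [-2, 0, 0]]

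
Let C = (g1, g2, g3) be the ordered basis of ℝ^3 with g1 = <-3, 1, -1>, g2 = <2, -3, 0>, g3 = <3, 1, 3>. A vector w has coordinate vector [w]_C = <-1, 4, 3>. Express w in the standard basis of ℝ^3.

<20, -10, 10>

w = M [w]_C, where M has columns g1, ..., g3.
Carrying out the matrix-vector product, w = <20, -10, 10>.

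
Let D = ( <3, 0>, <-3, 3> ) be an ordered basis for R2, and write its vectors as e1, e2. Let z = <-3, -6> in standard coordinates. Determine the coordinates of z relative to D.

<-3, -2>

[z]_D is the unique c with M c = z, where M has columns e1, e2.
System: 3c_1 - 3c_2 = -3, 0c_1 + 3c_2 = -6; solving gives c_1 = -3, c_2 = -2.
Check: -3e1 - 2e2 = <-3, -6>.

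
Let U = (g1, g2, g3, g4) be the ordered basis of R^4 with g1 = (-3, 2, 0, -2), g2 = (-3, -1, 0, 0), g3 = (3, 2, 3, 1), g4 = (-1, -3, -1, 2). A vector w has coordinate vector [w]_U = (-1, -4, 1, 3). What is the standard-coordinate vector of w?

(15, -5, 0, 9)

By definition w = -g1 - 4g2 + g3 + 3g4.
Summing componentwise gives (15, -5, 0, 9).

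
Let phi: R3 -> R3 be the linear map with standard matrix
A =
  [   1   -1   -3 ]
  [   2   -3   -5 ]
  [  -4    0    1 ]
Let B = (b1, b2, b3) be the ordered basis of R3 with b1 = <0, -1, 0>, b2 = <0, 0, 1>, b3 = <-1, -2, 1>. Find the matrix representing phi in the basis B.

Let P have columns b1, ..., b3. Then [phi]_B = P^(-1) A P.
Here det P = 1, so P^(-1) is integer; computing A P first and then P^(-1)(A P) gives [[-1, -1, -3], [1, -2, 3], [-1, 3, 2]].

[[-1, -1, -3], [1, -2, 3], [-1, 3, 2]]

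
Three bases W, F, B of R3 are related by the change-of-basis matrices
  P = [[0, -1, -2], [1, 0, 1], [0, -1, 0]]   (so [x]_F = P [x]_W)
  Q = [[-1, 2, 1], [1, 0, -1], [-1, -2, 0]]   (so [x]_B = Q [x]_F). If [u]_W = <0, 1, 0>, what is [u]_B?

<0, 0, 1>

Composing the changes, [u]_B = Q P [u]_W.
Q P = [[2, 0, 4], [0, 0, -2], [-2, 1, 0]]; applying this to <0, 1, 0> gives <0, 0, 1>.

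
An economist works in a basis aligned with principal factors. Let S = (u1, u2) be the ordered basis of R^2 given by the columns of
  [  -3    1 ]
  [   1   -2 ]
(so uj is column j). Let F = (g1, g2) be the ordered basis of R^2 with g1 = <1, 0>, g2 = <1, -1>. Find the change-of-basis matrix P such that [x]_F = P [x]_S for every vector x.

[[-2, -1], [-1, 2]]

Take x = uj: its S-coordinates are the j-th standard unit vector, so P e_j — column j of P — equals [uj]_F.
u1 = -2g1 - g2, giving column 1 = <-2, -1>; repeating for each j gives P = [[-2, -1], [-1, 2]].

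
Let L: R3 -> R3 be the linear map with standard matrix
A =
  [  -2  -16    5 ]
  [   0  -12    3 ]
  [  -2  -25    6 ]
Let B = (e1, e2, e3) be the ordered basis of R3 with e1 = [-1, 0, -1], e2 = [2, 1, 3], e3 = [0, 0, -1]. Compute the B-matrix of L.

Let P have columns e1, ..., e3. Then [L]_B = P^(-1) A P.
Here det P = 1, so P^(-1) is integer; computing A P first and then P^(-1)(A P) gives [[-3, -1, -1], [-3, -3, -3], [-2, 3, -2]].

[[-3, -1, -1], [-3, -3, -3], [-2, 3, -2]]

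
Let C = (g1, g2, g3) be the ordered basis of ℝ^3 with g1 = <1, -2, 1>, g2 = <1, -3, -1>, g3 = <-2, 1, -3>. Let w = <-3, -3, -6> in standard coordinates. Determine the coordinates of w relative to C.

<3, 0, 3>

Write w = c_1 g1 + ... + c_3 g3 and solve for the c_i.
Row-reducing the augmented matrix [M | w] gives c = (3, 0, 3).
Check: 3g1 + 0·g2 + 3g3 = <-3, -3, -6>.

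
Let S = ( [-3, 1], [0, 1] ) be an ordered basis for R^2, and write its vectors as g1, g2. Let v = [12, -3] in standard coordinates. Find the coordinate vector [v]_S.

Write v = c_1 g1 + c_2 g2 and solve for the c_i.
System: -3c_1 + 0c_2 = 12, c_1 + c_2 = -3; solving gives c_1 = -4, c_2 = 1.
Check: -4g1 + g2 = [12, -3].

[-4, 1]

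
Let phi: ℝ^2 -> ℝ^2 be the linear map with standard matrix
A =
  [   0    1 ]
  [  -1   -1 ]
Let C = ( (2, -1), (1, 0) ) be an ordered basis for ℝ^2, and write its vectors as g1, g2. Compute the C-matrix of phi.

With P the matrix whose columns are g1, g2, [phi]_C = P^(-1) A P.
Column by column: phi(g1) = A g1 = (-1, -1); its C-coordinates (1, -3) give column 1.
Continuing for each basis vector yields [phi]_C = [[1, 1], [-3, -2]].

[[1, 1], [-3, -2]]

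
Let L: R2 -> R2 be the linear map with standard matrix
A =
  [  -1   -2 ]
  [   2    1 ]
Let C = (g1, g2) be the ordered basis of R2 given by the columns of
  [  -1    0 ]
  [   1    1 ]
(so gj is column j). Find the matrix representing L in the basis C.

The j-th column of [L]_C is [L(gj)]_C.
L(g1) = A g1 = (-1, -1) = g1 - 2g2, so column 1 is (1, -2).
Repeating for g2 and assembling the columns gives [[1, 2], [-2, -1]].

[[1, 2], [-2, -1]]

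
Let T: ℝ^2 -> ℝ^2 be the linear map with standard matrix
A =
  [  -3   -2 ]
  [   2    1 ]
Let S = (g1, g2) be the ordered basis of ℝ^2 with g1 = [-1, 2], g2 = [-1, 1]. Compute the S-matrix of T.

With P the matrix whose columns are g1, g2, [T]_S = P^(-1) A P.
Column by column: T(g1) = A g1 = [-1, 0]; its S-coordinates [-1, 2] give column 1.
Continuing for each basis vector yields [T]_S = [[-1, 0], [2, -1]].

[[-1, 0], [2, -1]]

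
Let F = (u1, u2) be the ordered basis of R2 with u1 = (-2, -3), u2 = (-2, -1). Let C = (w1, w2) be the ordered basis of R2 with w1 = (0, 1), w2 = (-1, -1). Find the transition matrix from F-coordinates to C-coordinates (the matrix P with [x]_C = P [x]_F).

[[-1, 1], [2, 2]]

Let M have columns uj and N have columns wj. Then for every x, N [x]_C = x = M [x]_F, so P = N^(-1) M.
Since det N = 1, N^(-1) has integer entries; multiplying gives P = [[-1, 1], [2, 2]].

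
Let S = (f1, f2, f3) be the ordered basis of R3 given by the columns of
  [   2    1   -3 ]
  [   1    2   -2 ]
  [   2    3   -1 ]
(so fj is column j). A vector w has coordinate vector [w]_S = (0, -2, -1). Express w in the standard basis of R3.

By definition w = 0·f1 - 2f2 - f3.
Summing componentwise gives (1, -2, -5).

(1, -2, -5)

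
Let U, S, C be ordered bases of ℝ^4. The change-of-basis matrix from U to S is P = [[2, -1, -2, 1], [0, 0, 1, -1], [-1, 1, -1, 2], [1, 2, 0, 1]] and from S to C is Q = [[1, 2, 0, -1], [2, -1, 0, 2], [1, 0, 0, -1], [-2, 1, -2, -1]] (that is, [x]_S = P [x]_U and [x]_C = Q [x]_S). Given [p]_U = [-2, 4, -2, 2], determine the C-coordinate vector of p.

[-18, 16, -10, -32]

Apply P to get S-coordinates [-2, -4, 12, 8], then Q to get C-coordinates.
The result is [p]_C = [-18, 16, -10, -32].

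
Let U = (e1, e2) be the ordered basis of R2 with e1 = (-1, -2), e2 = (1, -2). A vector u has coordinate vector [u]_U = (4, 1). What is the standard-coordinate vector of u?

The coordinates say u = 4e1 + e2; adding the scaled basis vectors gives (-3, -10).

(-3, -10)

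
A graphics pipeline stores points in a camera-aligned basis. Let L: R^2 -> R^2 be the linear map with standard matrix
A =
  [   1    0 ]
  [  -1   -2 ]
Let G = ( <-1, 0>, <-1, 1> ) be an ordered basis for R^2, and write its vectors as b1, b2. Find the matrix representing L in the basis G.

The j-th column of [L]_G is [L(bj)]_G.
L(b1) = A b1 = <-1, 1> = 0·b1 + b2, so column 1 is <0, 1>.
Repeating for b2 and assembling the columns gives [[0, 2], [1, -1]].

[[0, 2], [1, -1]]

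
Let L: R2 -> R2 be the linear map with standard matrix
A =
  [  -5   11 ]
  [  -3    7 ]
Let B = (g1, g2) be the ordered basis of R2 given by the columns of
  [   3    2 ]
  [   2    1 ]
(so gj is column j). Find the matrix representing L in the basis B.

With P the matrix whose columns are g1, g2, [L]_B = P^(-1) A P.
Column by column: L(g1) = A g1 = [7, 5]; its B-coordinates [3, -1] give column 1.
Continuing for each basis vector yields [L]_B = [[3, 1], [-1, -1]].

[[3, 1], [-1, -1]]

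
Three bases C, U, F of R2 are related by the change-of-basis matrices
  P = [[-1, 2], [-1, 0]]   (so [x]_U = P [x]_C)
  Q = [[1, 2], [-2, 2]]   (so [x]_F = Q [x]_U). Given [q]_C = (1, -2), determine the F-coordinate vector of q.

Composing the changes, [q]_F = Q P [q]_C.
Q P = [[-3, 2], [0, -4]]; applying this to (1, -2) gives (-7, 8).

(-7, 8)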